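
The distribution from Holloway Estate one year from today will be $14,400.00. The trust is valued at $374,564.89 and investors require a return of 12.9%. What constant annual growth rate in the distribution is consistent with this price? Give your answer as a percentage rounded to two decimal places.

P = D₁/(r−g) ⇒ g = r − D₁/P = 0.129 − $14,400.00/$374,564.89 = 0.090555

9.06%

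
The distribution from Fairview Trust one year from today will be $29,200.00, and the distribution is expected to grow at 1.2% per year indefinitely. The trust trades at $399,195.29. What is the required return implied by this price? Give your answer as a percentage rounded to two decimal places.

P = D₁/(r − g) ⇒ r = D₁/P + g = $29,200.0000/$399,195.29 + 0.012 = 0.073147 + 0.012 = 0.085147

8.51%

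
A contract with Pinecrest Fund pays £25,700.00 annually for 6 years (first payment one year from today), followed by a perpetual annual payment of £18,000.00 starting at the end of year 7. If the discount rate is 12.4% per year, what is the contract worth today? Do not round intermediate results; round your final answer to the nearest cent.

PV of 6-year annuity: £25,700.00 × [1 − (1+0.124)^−6] / 0.124 = 104476.89129
Perpetuity value at year 6: £18,000.00 / 0.124 = 145161.29032
PV of perpetuity: 145161.29032 / (1+0.124)^6 = 71986.81393
Total PV = 104476.89129 + 71986.81393 = 176463.70522

£176463.71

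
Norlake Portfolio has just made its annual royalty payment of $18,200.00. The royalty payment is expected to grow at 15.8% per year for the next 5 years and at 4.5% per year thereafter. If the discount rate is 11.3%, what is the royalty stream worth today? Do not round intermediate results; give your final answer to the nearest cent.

$443644.32

D_1 = 21075.60000
D_2 = 24405.54480
D_3 = 28261.62088
D_4 = 32726.95698
D_5 = 37897.81618
Terminal value at year 5: TV = D_5×(1+g_2)/(r−g_2) = 39603.21791/0.068 = 582400.26335
P_0 = D_1/(1+r)^1 + D_2/(1+r)^2 + D_3/(1+r)^3 + D_4/(1+r)^4 + D_5/(1+r)^5 + TV/(1+r)^5
    = 18935.84906 + 19701.44942 + 20498.00398 + 21326.76425 + 22189.03235 + 340993.21768 = 443644.31674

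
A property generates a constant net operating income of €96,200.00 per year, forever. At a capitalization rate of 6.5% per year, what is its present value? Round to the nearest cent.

€1480000.00

Level perpetuity: PV = C / r = €96,200.00 / 0.065 = €1,480,000.00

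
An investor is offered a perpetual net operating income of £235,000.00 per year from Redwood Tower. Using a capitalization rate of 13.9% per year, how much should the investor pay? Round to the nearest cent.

Level perpetuity: PV = C / r = £235,000.00 / 0.139 = £1,690,647.48

£1690647.48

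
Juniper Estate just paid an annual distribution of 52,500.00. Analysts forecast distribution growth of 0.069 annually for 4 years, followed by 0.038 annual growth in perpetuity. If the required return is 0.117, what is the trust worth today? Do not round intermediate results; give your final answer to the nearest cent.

D_1 = 56122.50000
D_2 = 59994.95250
D_3 = 64134.60422
D_4 = 68559.89191
Terminal value at year 4: TV = D_4×(1+g_2)/(r−g_2) = 71165.16781/0.079 = 900824.90894
P_0 = D_1/(1+r)^1 + D_2/(1+r)^2 + D_3/(1+r)^3 + D_4/(1+r)^4 + TV/(1+r)^4
    = 50243.95703 + 48084.86129 + 46018.54675 + 44041.02639 + 578665.63787 = 767054.02933

767054.03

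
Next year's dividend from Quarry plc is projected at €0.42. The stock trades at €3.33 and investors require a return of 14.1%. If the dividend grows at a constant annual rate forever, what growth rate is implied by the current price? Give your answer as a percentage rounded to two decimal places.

1.49%

P = D₁/(r−g) ⇒ g = r − D₁/P = 0.141 − €0.42/€3.33 = 0.014874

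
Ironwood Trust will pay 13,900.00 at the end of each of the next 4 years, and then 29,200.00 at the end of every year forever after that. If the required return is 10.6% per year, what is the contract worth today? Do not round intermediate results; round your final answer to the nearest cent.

PV of 4-year annuity: 13,900.00 × [1 − (1+0.106)^−4] / 0.106 = 43494.88886
Perpetuity value at year 4: 29,200.00 / 0.106 = 275471.69811
PV of perpetuity: 275471.69811 / (1+0.106)^4 = 184101.14023
Total PV = 43494.88886 + 184101.14023 = 227596.02908

227596.03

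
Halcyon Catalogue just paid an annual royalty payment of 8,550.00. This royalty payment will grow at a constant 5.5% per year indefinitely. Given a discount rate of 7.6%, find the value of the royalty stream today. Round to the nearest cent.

D₁ = D₀ × (1 + g) = 8,550.00 × 1.055 = 9,020.2500
Growing perpetuity: P = D₁ / (r − g) = 9,020.2500 / (0.076 − 0.055) = 429,535.71

429535.71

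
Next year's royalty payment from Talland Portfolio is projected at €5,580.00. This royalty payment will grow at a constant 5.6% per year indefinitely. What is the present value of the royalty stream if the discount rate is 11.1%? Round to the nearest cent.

Growing perpetuity: P = D₁ / (r − g) = €5,580.0000 / (0.111 − 0.056) = €101,454.55

€101454.55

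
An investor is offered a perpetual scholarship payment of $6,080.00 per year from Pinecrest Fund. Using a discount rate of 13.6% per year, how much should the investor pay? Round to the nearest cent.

Level perpetuity: PV = C / r = $6,080.00 / 0.136 = $44,705.88

$44705.88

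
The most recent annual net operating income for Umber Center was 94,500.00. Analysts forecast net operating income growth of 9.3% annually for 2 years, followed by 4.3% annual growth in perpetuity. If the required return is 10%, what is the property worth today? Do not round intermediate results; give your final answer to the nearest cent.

1894446.17

D_1 = 103288.50000
D_2 = 112894.33050
Terminal value at year 2: TV = D_2×(1+g_2)/(r−g_2) = 117748.78671/0.057 = 2065768.18792
P_0 = D_1/(1+r)^1 + D_2/(1+r)^2 + TV/(1+r)^2
    = 93898.63636 + 93301.09959 + 1707246.43630 = 1894446.17225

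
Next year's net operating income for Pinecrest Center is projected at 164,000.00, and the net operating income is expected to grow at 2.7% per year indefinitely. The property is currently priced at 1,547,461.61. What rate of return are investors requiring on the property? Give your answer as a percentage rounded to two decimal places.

P = D₁/(r − g) ⇒ r = D₁/P + g = 164,000.0000/1,547,461.61 + 0.027 = 0.105980 + 0.027 = 0.132980

13.30%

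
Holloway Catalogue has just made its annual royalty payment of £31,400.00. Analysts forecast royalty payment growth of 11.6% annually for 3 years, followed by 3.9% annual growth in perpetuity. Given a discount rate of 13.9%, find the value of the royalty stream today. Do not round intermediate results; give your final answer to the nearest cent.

£397325.17

D_1 = 35042.40000
D_2 = 39107.31840
D_3 = 43643.76733
Terminal value at year 3: TV = D_3×(1+g_2)/(r−g_2) = 45345.87426/0.1 = 453458.74260
P_0 = D_1/(1+r)^1 + D_2/(1+r)^2 + D_3/(1+r)^3 + TV/(1+r)^3
    = 30765.93503 + 30144.67383 + 29535.95785 + 306878.60211 = 397325.16882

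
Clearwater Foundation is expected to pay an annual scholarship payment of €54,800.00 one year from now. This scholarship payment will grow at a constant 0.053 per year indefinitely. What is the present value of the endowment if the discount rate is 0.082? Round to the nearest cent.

Growing perpetuity: P = D₁ / (r − g) = €54,800.0000 / (0.082 − 0.053) = €1,889,655.17

€1889655.17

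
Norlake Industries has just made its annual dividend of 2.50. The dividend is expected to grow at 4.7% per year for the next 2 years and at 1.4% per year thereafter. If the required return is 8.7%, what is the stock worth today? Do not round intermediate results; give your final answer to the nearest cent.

D_1 = 2.61750
D_2 = 2.74052
Terminal value at year 2: TV = D_2×(1+g_2)/(r−g_2) = 2.77889/0.073 = 38.06698
P_0 = D_1/(1+r)^1 + D_2/(1+r)^2 + TV/(1+r)^2
    = 2.40800 + 2.31939 + 32.21732 = 36.94471

36.94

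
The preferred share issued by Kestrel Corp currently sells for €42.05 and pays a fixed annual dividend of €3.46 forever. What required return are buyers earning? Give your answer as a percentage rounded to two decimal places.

P = C/r ⇒ r = C/P = €3.46/€42.05 = 0.082283

8.23%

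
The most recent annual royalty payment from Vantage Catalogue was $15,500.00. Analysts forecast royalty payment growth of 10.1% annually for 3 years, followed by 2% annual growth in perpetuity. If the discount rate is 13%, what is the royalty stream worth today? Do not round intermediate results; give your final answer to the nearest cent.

$177096.95

D_1 = 17065.50000
D_2 = 18789.11550
D_3 = 20686.81617
Terminal value at year 3: TV = D_3×(1+g_2)/(r−g_2) = 21100.55249/0.11 = 191823.20444
P_0 = D_1/(1+r)^1 + D_2/(1+r)^2 + D_3/(1+r)^3 + TV/(1+r)^3
    = 15102.21239 + 14714.63349 + 14337.00130 + 132943.10297 = 177096.95015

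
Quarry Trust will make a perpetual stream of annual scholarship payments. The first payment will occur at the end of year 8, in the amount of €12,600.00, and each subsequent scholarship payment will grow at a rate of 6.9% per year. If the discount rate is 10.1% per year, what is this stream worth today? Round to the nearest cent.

Value at end of year 7: C₁ / (r − g) = €12,600.00 / (0.101 − 0.069) = €393,750.0000
Discount to today: PV = €393,750.0000 / (1 + 0.101)^7 = €393,750.0000 / 1.961152 = €200,774.86

€200774.86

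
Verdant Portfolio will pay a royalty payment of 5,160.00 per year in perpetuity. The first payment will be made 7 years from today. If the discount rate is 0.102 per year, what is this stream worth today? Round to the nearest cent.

Value at end of year 6: C / r = 5,160.00 / 0.102 = 50,588.2353
Discount to today: PV = 50,588.2353 / (1 + 0.102)^6 = 50,588.2353 / 1.790975 = 28,246.20

28246.20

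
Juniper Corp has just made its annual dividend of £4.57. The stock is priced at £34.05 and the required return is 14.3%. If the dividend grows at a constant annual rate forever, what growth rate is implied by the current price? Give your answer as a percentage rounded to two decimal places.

0.77%

P = D₀(1+g)/(r−g) ⇒ P(r−g) = D₀(1+g) ⇒ g(P+D₀) = P·r − D₀
g = (P·r − D₀)/(P + D₀) = (£34.05×0.143 − £4.57) / (£34.05 + £4.57) = 0.007746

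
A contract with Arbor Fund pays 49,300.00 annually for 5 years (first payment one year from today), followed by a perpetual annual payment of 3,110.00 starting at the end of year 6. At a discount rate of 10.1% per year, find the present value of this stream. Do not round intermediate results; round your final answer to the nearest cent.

205442.12

PV of 5-year annuity: 49,300.00 × [1 − (1+0.101)^−5] / 0.101 = 186409.33584
Perpetuity value at year 5: 3,110.00 / 0.101 = 30792.07921
PV of perpetuity: 30792.07921 / (1+0.101)^5 = 19032.78845
Total PV = 186409.33584 + 19032.78845 = 205442.12429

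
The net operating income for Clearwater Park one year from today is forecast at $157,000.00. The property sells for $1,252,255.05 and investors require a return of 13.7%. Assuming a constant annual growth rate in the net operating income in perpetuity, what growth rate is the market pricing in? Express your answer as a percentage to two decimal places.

1.16%

P = D₁/(r−g) ⇒ g = r − D₁/P = 0.137 − $157,000.00/$1,252,255.05 = 0.011626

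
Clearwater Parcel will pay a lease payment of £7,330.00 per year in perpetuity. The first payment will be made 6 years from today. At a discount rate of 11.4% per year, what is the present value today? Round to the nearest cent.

Value at end of year 5: C / r = £7,330.00 / 0.114 = £64,298.2456
Discount to today: PV = £64,298.2456 / (1 + 0.114)^5 = £64,298.2456 / 1.715639 = £37,477.72

£37477.72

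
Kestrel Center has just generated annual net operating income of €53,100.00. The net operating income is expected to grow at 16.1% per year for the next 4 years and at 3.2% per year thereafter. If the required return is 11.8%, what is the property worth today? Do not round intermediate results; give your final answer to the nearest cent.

D_1 = 61649.10000
D_2 = 71574.60510
D_3 = 83098.11652
D_4 = 96476.91328
Terminal value at year 4: TV = D_4×(1+g_2)/(r−g_2) = 99564.17451/0.086 = 1157722.95937
P_0 = D_1/(1+r)^1 + D_2/(1+r)^2 + D_3/(1+r)^3 + D_4/(1+r)^4 + TV/(1+r)^4
    = 55142.30769 + 57263.16568 + 59465.59513 + 61752.73340 + 741032.80085 = 974656.60275

€974656.60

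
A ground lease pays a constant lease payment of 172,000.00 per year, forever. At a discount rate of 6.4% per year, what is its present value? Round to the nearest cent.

2687500.00

Level perpetuity: PV = C / r = 172,000.00 / 0.064 = 2,687,500.00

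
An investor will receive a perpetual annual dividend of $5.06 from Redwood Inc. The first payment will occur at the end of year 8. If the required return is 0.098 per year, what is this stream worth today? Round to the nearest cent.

$26.84

Value at end of year 7: C / r = $5.06 / 0.098 = $51.6327
Discount to today: PV = $51.6327 / (1 + 0.098)^7 = $51.6327 / 1.924050 = $26.84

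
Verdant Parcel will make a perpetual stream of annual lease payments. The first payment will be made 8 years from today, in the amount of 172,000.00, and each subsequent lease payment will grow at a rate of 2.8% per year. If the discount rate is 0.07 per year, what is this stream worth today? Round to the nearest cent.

2550308.47

Value at end of year 7: C₁ / (r − g) = 172,000.00 / (0.07 − 0.028) = 4,095,238.0952
Discount to today: PV = 4,095,238.0952 / (1 + 0.07)^7 = 4,095,238.0952 / 1.605781 = 2,550,308.47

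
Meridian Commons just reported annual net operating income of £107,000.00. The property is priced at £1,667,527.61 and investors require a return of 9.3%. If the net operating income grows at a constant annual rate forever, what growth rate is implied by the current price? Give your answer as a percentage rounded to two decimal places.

2.71%

P = D₀(1+g)/(r−g) ⇒ P(r−g) = D₀(1+g) ⇒ g(P+D₀) = P·r − D₀
g = (P·r − D₀)/(P + D₀) = (£1,667,527.61×0.093 − £107,000.00) / (£1,667,527.61 + £107,000.00) = 0.027095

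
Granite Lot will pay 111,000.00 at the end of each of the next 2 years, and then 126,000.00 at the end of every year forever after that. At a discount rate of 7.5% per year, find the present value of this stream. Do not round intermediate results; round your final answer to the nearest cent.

PV of 2-year annuity: 111,000.00 × [1 − (1+0.075)^−2] / 0.075 = 199307.73391
Perpetuity value at year 2: 126,000.00 / 0.075 = 1680000.00000
PV of perpetuity: 1680000.00000 / (1+0.075)^2 = 1453758.78853
Total PV = 199307.73391 + 1453758.78853 = 1653066.52244

1653066.52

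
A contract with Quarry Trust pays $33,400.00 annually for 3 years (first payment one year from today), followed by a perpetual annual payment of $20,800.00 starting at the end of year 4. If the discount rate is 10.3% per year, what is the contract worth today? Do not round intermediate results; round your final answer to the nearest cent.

$233111.33

PV of 3-year annuity: $33,400.00 × [1 − (1+0.103)^−3] / 0.103 = 82624.12302
Perpetuity value at year 3: $20,800.00 / 0.103 = 201941.74757
PV of perpetuity: 201941.74757 / (1+0.103)^3 = 150487.20390
Total PV = 82624.12302 + 150487.20390 = 233111.32691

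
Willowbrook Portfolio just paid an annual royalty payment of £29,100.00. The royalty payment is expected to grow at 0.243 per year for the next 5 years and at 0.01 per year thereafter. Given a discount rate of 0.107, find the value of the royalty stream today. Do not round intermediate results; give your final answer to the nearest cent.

D_1 = 36171.30000
D_2 = 44960.92590
D_3 = 55886.43089
D_4 = 69466.83360
D_5 = 86347.27417
Terminal value at year 5: TV = D_5×(1+g_2)/(r−g_2) = 87210.74691/0.097 = 899079.86503
P_0 = D_1/(1+r)^1 + D_2/(1+r)^2 + D_3/(1+r)^3 + D_4/(1+r)^4 + D_5/(1+r)^5 + TV/(1+r)^5
    = 32675.06775 + 36689.34888 + 41196.80277 + 46258.01792 + 51941.02645 + 540829.24444 = 749589.50821

£749589.51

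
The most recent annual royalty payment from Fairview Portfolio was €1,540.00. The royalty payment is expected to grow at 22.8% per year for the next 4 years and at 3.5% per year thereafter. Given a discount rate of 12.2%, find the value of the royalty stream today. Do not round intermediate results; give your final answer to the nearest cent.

D_1 = 1891.12000
D_2 = 2322.29536
D_3 = 2851.77870
D_4 = 3501.98425
Terminal value at year 4: TV = D_4×(1+g_2)/(r−g_2) = 3624.55369/0.087 = 41661.53672
P_0 = D_1/(1+r)^1 + D_2/(1+r)^2 + D_3/(1+r)^3 + D_4/(1+r)^4 + TV/(1+r)^4
    = 1685.49020 + 1844.72546 + 2019.00433 + 2209.74806 + 26288.38204 = 34047.35008

€34047.35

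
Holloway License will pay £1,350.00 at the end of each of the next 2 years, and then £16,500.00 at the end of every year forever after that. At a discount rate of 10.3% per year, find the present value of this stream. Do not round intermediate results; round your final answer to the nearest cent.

£134006.26

PV of 2-year annuity: £1,350.00 × [1 − (1+0.103)^−2] / 0.103 = 2333.57636
Perpetuity value at year 2: £16,500.00 / 0.103 = 160194.17476
PV of perpetuity: 160194.17476 / (1+0.103)^2 = 131672.68593
Total PV = 2333.57636 + 131672.68593 = 134006.26229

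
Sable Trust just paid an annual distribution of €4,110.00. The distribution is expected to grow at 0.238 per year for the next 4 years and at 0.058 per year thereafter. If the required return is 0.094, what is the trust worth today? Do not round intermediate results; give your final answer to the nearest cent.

D_1 = 5088.18000
D_2 = 6299.16684
D_3 = 7798.36855
D_4 = 9654.38026
Terminal value at year 4: TV = D_4×(1+g_2)/(r−g_2) = 10214.33432/0.036 = 283731.50882
P_0 = D_1/(1+r)^1 + D_2/(1+r)^2 + D_3/(1+r)^3 + D_4/(1+r)^4 + TV/(1+r)^4
    = 4650.98720 + 5263.18296 + 5955.96024 + 6739.92576 + 198078.92919 = 220688.98535

€220688.99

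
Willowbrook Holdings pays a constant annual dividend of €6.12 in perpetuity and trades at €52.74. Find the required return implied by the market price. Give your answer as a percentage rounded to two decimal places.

11.60%

P = C/r ⇒ r = C/P = €6.12/€52.74 = 0.116041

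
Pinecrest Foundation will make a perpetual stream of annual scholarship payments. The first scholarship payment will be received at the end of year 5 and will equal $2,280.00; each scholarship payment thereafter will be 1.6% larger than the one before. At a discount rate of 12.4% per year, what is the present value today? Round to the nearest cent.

$13226.53

Value at end of year 4: C₁ / (r − g) = $2,280.00 / (0.124 − 0.016) = $21,111.1111
Discount to today: PV = $21,111.1111 / (1 + 0.124)^4 = $21,111.1111 / 1.596119 = $13,226.53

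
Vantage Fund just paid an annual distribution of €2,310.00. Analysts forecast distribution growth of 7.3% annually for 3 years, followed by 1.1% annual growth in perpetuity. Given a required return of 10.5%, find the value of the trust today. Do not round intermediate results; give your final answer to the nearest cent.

D_1 = 2478.63000
D_2 = 2659.56999
D_3 = 2853.71860
Terminal value at year 3: TV = D_3×(1+g_2)/(r−g_2) = 2885.10950/0.094 = 30692.65430
P_0 = D_1/(1+r)^1 + D_2/(1+r)^2 + D_3/(1+r)^3 + TV/(1+r)^3
    = 2243.10407 + 2178.14540 + 2115.06789 + 22748.23016 = 29284.54753

€29284.55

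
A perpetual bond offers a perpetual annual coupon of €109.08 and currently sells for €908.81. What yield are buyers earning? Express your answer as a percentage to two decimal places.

P = C/r ⇒ r = C/P = €109.08/€908.81 = 0.120025

12.00%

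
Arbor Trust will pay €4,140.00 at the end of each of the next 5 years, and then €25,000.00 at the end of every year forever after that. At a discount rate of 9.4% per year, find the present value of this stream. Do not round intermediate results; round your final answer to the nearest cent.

€185654.48

PV of 5-year annuity: €4,140.00 × [1 − (1+0.094)^−5] / 0.094 = 15937.40513
Perpetuity value at year 5: €25,000.00 / 0.094 = 265957.44681
PV of perpetuity: 265957.44681 / (1+0.094)^5 = 169717.07766
Total PV = 15937.40513 + 169717.07766 = 185654.48279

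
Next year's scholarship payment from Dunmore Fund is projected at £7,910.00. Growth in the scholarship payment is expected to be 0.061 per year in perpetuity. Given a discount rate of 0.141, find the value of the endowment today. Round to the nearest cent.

£98875.00

Growing perpetuity: P = D₁ / (r − g) = £7,910.0000 / (0.141 − 0.061) = £98,875.00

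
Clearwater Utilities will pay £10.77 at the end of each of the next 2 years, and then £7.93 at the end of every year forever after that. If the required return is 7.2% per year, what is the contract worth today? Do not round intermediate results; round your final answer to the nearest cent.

PV of 2-year annuity: £10.77 × [1 − (1+0.072)^−2] / 0.072 = 19.41851
Perpetuity value at year 2: £7.93 / 0.072 = 110.13889
PV of perpetuity: 110.13889 / (1+0.072)^2 = 95.84095
Total PV = 19.41851 + 95.84095 = 115.25946

£115.26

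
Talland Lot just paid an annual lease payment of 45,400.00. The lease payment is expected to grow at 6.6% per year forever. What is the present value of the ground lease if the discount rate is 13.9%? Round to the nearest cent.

662964.38

D₁ = D₀ × (1 + g) = 45,400.00 × 1.066 = 48,396.4000
Growing perpetuity: P = D₁ / (r − g) = 48,396.4000 / (0.139 − 0.066) = 662,964.38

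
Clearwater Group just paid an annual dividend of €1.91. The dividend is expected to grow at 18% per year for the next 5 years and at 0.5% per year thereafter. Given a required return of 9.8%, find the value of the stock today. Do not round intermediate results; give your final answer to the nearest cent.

D_1 = 2.25380
D_2 = 2.65948
D_3 = 3.13819
D_4 = 3.70307
D_5 = 4.36962
Terminal value at year 5: TV = D_5×(1+g_2)/(r−g_2) = 4.39147/0.093 = 47.22006
P_0 = D_1/(1+r)^1 + D_2/(1+r)^2 + D_3/(1+r)^3 + D_4/(1+r)^4 + D_5/(1+r)^5 + TV/(1+r)^5
    = 2.05264 + 2.20593 + 2.37068 + 2.54772 + 2.73799 + 29.58795 = 41.50291

€41.50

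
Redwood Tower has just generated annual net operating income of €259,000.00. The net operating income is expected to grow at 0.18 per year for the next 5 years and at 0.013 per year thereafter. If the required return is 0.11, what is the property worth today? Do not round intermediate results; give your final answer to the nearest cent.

€5233852.99

D_1 = 305620.00000
D_2 = 360631.60000
D_3 = 425545.28800
D_4 = 502143.43984
D_5 = 592529.25901
Terminal value at year 5: TV = D_5×(1+g_2)/(r−g_2) = 600232.13938/0.097 = 6187960.19978
P_0 = D_1/(1+r)^1 + D_2/(1+r)^2 + D_3/(1+r)^3 + D_4/(1+r)^4 + D_5/(1+r)^5 + TV/(1+r)^5
    = 275333.33333 + 292696.69670 + 311155.04694 + 330777.43729 + 351637.27567 + 3672253.19853 = 5233852.98846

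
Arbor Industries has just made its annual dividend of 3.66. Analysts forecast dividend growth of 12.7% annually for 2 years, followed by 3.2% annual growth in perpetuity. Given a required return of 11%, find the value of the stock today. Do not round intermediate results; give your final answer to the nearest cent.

57.41

D_1 = 4.12482
D_2 = 4.64867
Terminal value at year 2: TV = D_2×(1+g_2)/(r−g_2) = 4.79743/0.078 = 61.50551
P_0 = D_1/(1+r)^1 + D_2/(1+r)^2 + TV/(1+r)^2
    = 3.71605 + 3.77297 + 49.91925 = 57.40827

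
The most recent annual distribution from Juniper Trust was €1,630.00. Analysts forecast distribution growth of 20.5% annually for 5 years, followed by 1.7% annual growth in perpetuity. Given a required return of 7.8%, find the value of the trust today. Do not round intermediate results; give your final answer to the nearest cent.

€58951.24

D_1 = 1964.15000
D_2 = 2366.80075
D_3 = 2851.99490
D_4 = 3436.65386
D_5 = 4141.16790
Terminal value at year 5: TV = D_5×(1+g_2)/(r−g_2) = 4211.56775/0.061 = 69042.09433
P_0 = D_1/(1+r)^1 + D_2/(1+r)^2 + D_3/(1+r)^3 + D_4/(1+r)^4 + D_5/(1+r)^5 + TV/(1+r)^5
    = 1822.03154 + 2036.68646 + 2276.63004 + 2544.84156 + 2844.65128 + 47426.39921 = 58951.24009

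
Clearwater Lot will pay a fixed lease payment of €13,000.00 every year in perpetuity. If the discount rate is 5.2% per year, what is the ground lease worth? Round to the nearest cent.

Level perpetuity: PV = C / r = €13,000.00 / 0.052 = €250,000.00

€250000.00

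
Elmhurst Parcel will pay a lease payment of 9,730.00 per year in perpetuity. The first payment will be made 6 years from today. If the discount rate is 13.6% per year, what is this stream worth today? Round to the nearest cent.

Value at end of year 5: C / r = 9,730.00 / 0.136 = 71,544.1176
Discount to today: PV = 71,544.1176 / (1 + 0.136)^5 = 71,544.1176 / 1.891872 = 37,816.58

37816.58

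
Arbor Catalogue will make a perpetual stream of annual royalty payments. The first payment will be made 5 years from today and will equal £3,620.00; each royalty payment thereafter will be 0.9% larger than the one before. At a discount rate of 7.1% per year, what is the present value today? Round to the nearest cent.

£44377.11

Value at end of year 4: C₁ / (r − g) = £3,620.00 / (0.071 − 0.009) = £58,387.0968
Discount to today: PV = £58,387.0968 / (1 + 0.071)^4 = £58,387.0968 / 1.315703 = £44,377.11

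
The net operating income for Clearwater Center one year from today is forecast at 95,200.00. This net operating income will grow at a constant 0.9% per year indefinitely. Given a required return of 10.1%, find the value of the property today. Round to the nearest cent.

Growing perpetuity: P = D₁ / (r − g) = 95,200.0000 / (0.101 − 0.009) = 1,034,782.61

1034782.61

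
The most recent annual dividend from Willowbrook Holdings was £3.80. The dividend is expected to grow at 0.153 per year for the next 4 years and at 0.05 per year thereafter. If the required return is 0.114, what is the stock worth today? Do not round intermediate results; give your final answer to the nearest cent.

D_1 = 4.38140
D_2 = 5.05175
D_3 = 5.82467
D_4 = 6.71585
Terminal value at year 4: TV = D_4×(1+g_2)/(r−g_2) = 7.05164/0.064 = 110.18187
P_0 = D_1/(1+r)^1 + D_2/(1+r)^2 + D_3/(1+r)^3 + D_4/(1+r)^4 + TV/(1+r)^4
    = 3.93303 + 4.07073 + 4.21324 + 4.36074 + 71.54337 = 88.12110

£88.12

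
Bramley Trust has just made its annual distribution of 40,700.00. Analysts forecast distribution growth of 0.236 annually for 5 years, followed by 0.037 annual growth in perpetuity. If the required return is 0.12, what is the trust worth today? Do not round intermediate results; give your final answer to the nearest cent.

D_1 = 50305.20000
D_2 = 62177.22720
D_3 = 76851.05282
D_4 = 94987.90128
D_5 = 117405.04599
Terminal value at year 5: TV = D_5×(1+g_2)/(r−g_2) = 121749.03269/0.083 = 1466855.81553
P_0 = D_1/(1+r)^1 + D_2/(1+r)^2 + D_3/(1+r)^3 + D_4/(1+r)^4 + D_5/(1+r)^5 + TV/(1+r)^5
    = 44915.35714 + 49567.30485 + 54701.06142 + 60366.52850 + 66618.77609 + 832333.38320 = 1108502.41120

1108502.41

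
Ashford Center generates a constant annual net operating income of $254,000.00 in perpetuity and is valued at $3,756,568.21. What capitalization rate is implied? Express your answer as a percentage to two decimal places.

P = C/r ⇒ r = C/P = $254,000.00/$3,756,568.21 = 0.067615

6.76%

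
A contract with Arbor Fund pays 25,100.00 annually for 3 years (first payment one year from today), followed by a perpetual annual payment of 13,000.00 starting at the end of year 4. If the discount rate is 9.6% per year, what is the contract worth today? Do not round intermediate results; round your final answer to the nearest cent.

165720.75

PV of 3-year annuity: 25,100.00 × [1 − (1+0.096)^−3] / 0.096 = 62862.18287
Perpetuity value at year 3: 13,000.00 / 0.096 = 135416.66667
PV of perpetuity: 135416.66667 / (1+0.096)^3 = 102858.56399
Total PV = 62862.18287 + 102858.56399 = 165720.74685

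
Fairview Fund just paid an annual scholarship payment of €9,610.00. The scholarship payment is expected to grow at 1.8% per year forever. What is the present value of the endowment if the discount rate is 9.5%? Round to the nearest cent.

D₁ = D₀ × (1 + g) = €9,610.00 × 1.018 = €9,782.9800
Growing perpetuity: P = D₁ / (r − g) = €9,782.9800 / (0.095 − 0.018) = €127,051.69

€127051.69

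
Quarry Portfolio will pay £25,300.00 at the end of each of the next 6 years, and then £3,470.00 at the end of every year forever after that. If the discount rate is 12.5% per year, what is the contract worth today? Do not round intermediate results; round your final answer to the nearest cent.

£116255.30

PV of 6-year annuity: £25,300.00 × [1 − (1+0.125)^−6] / 0.125 = 102562.11470
Perpetuity value at year 6: £3,470.00 / 0.125 = 27760.00000
PV of perpetuity: 27760.00000 / (1+0.125)^6 = 13693.18032
Total PV = 102562.11470 + 13693.18032 = 116255.29502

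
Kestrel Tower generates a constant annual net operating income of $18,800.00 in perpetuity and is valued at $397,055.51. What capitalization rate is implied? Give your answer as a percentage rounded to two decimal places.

4.73%

P = C/r ⇒ r = C/P = $18,800.00/$397,055.51 = 0.047349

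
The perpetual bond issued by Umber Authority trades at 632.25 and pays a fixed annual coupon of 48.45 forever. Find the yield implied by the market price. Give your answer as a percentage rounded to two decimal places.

P = C/r ⇒ r = C/P = 48.45/632.25 = 0.076631

7.66%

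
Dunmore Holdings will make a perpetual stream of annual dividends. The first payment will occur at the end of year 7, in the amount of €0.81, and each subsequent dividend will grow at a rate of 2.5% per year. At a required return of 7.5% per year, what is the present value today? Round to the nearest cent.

€10.50

Value at end of year 6: C₁ / (r − g) = €0.81 / (0.075 − 0.025) = €16.2000
Discount to today: PV = €16.2000 / (1 + 0.075)^6 = €16.2000 / 1.543302 = €10.50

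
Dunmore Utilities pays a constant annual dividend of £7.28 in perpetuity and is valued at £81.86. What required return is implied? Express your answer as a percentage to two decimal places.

8.89%

P = C/r ⇒ r = C/P = £7.28/£81.86 = 0.088932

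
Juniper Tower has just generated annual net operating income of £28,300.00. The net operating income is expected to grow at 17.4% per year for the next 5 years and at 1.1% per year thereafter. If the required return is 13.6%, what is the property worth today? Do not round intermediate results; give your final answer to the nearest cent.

£426170.66

D_1 = 33224.20000
D_2 = 39005.21080
D_3 = 45792.11748
D_4 = 53759.94592
D_5 = 63114.17651
Terminal value at year 5: TV = D_5×(1+g_2)/(r−g_2) = 63808.43245/0.125 = 510467.45962
P_0 = D_1/(1+r)^1 + D_2/(1+r)^2 + D_3/(1+r)^3 + D_4/(1+r)^4 + D_5/(1+r)^5 + TV/(1+r)^5
    = 29246.65493 + 30224.97613 + 31236.02287 + 32280.88983 + 33360.70833 + 269821.40897 = 426170.66107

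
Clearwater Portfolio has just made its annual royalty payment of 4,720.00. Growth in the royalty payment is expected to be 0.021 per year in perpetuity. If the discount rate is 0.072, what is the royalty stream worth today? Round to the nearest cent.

D₁ = D₀ × (1 + g) = 4,720.00 × 1.021 = 4,819.1200
Growing perpetuity: P = D₁ / (r − g) = 4,819.1200 / (0.072 − 0.021) = 94,492.55

94492.55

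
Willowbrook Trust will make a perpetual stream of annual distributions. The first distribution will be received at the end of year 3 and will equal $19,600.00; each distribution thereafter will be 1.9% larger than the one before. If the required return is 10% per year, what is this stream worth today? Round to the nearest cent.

$199979.59

Value at end of year 2: C₁ / (r − g) = $19,600.00 / (0.1 − 0.019) = $241,975.3086
Discount to today: PV = $241,975.3086 / (1 + 0.1)^2 = $241,975.3086 / 1.210000 = $199,979.59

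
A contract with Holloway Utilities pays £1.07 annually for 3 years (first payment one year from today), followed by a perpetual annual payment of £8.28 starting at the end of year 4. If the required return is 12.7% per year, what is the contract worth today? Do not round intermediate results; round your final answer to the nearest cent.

PV of 3-year annuity: £1.07 × [1 − (1+0.127)^−3] / 0.127 = 2.53936
Perpetuity value at year 3: £8.28 / 0.127 = 65.19685
PV of perpetuity: 65.19685 / (1+0.127)^3 = 45.54649
Total PV = 2.53936 + 45.54649 = 48.08584

£48.09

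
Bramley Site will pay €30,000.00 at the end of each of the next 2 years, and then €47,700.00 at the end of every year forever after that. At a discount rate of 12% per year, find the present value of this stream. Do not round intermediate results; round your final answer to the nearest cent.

€367586.10

PV of 2-year annuity: €30,000.00 × [1 − (1+0.12)^−2] / 0.12 = 50701.53061
Perpetuity value at year 2: €47,700.00 / 0.12 = 397500.00000
PV of perpetuity: 397500.00000 / (1+0.12)^2 = 316884.56633
Total PV = 50701.53061 + 316884.56633 = 367586.09694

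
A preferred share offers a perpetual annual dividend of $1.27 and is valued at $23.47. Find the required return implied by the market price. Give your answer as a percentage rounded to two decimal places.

5.41%

P = C/r ⇒ r = C/P = $1.27/$23.47 = 0.054112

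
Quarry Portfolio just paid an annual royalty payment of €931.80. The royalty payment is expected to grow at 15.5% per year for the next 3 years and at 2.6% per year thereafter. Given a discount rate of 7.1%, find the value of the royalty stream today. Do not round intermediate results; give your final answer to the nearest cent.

€29903.46

D_1 = 1076.22900
D_2 = 1243.04450
D_3 = 1435.71639
Terminal value at year 3: TV = D_3×(1+g_2)/(r−g_2) = 1473.04502/0.045 = 32734.33373
P_0 = D_1/(1+r)^1 + D_2/(1+r)^2 + D_3/(1+r)^3 + TV/(1+r)^3
    = 1004.88235 + 1083.69666 + 1168.69247 + 26646.18834 = 29903.45982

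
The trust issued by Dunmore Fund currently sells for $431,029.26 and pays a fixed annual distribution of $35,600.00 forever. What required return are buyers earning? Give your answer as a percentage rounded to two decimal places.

8.26%

P = C/r ⇒ r = C/P = $35,600.00/$431,029.26 = 0.082593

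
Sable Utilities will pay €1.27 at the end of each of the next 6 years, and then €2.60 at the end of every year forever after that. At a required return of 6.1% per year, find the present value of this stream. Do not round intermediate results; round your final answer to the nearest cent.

€36.10

PV of 6-year annuity: €1.27 × [1 − (1+0.061)^−6] / 0.061 = 6.22543
Perpetuity value at year 6: €2.60 / 0.061 = 42.62295
PV of perpetuity: 42.62295 / (1+0.061)^6 = 29.87798
Total PV = 6.22543 + 29.87798 = 36.10341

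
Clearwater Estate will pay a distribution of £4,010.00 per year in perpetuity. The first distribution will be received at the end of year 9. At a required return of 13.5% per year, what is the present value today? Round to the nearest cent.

£10785.59

Value at end of year 8: C / r = £4,010.00 / 0.135 = £29,703.7037
Discount to today: PV = £29,703.7037 / (1 + 0.135)^8 = £29,703.7037 / 2.754019 = £10,785.59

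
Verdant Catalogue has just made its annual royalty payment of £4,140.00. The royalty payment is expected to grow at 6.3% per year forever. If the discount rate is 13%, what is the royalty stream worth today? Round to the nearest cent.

£65683.88

D₁ = D₀ × (1 + g) = £4,140.00 × 1.063 = £4,400.8200
Growing perpetuity: P = D₁ / (r − g) = £4,400.8200 / (0.13 − 0.063) = £65,683.88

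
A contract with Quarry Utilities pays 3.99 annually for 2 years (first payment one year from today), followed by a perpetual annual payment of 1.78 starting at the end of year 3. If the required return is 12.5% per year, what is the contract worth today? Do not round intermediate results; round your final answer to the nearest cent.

PV of 2-year annuity: 3.99 × [1 − (1+0.125)^−2] / 0.125 = 6.69926
Perpetuity value at year 2: 1.78 / 0.125 = 14.24000
PV of perpetuity: 14.24000 / (1+0.125)^2 = 11.25136
Total PV = 6.69926 + 11.25136 = 17.95062

17.95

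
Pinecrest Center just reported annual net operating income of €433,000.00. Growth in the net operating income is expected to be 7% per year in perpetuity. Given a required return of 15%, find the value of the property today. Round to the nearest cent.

€5791375.00

D₁ = D₀ × (1 + g) = €433,000.00 × 1.07 = €463,310.0000
Growing perpetuity: P = D₁ / (r − g) = €463,310.0000 / (0.15 − 0.07) = €5,791,375.00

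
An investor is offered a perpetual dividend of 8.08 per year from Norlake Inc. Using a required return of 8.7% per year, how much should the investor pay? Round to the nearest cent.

92.87

Level perpetuity: PV = C / r = 8.08 / 0.087 = 92.87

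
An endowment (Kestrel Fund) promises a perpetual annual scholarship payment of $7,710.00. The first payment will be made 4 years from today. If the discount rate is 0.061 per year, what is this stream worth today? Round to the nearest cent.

$105822.59

Value at end of year 3: C / r = $7,710.00 / 0.061 = $126,393.4426
Discount to today: PV = $126,393.4426 / (1 + 0.061)^3 = $126,393.4426 / 1.194390 = $105,822.59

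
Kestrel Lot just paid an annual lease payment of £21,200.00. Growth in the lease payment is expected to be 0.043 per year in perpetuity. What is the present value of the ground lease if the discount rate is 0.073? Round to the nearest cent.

£737053.33

D₁ = D₀ × (1 + g) = £21,200.00 × 1.043 = £22,111.6000
Growing perpetuity: P = D₁ / (r − g) = £22,111.6000 / (0.073 − 0.043) = £737,053.33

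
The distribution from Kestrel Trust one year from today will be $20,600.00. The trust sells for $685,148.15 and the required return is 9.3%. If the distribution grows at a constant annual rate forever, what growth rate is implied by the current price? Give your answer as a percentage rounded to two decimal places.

6.29%

P = D₁/(r−g) ⇒ g = r − D₁/P = 0.093 − $20,600.00/$685,148.15 = 0.062934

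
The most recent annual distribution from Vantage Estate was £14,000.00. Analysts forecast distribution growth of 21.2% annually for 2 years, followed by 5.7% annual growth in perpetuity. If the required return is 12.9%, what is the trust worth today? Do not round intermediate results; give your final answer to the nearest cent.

£268021.26

D_1 = 16968.00000
D_2 = 20565.21600
Terminal value at year 2: TV = D_2×(1+g_2)/(r−g_2) = 21737.43331/0.072 = 301908.79600
P_0 = D_1/(1+r)^1 + D_2/(1+r)^2 + TV/(1+r)^2
    = 15029.22941 + 16134.12404 + 236857.90430 = 268021.25775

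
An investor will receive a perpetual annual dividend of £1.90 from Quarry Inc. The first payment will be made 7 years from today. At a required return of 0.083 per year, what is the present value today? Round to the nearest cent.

Value at end of year 6: C / r = £1.90 / 0.083 = £22.8916
Discount to today: PV = £22.8916 / (1 + 0.083)^6 = £22.8916 / 1.613507 = £14.19

£14.19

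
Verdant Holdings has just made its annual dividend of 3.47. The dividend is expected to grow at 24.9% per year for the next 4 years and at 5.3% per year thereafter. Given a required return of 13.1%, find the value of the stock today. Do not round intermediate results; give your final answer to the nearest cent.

D_1 = 4.33403
D_2 = 5.41320
D_3 = 6.76109
D_4 = 8.44460
Terminal value at year 4: TV = D_4×(1+g_2)/(r−g_2) = 8.89217/0.078 = 114.00214
P_0 = D_1/(1+r)^1 + D_2/(1+r)^2 + D_3/(1+r)^3 + D_4/(1+r)^4 + TV/(1+r)^4
    = 3.83203 + 4.23184 + 4.67336 + 5.16094 + 69.67269 = 87.57086

87.57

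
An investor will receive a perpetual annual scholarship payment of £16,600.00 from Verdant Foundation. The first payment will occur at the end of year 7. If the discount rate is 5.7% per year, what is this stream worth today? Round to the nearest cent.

Value at end of year 6: C / r = £16,600.00 / 0.057 = £291,228.0702
Discount to today: PV = £291,228.0702 / (1 + 0.057)^6 = £291,228.0702 / 1.394601 = £208,825.39

£208825.39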